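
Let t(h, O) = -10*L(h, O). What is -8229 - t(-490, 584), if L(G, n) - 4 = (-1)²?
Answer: -8179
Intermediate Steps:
L(G, n) = 5 (L(G, n) = 4 + (-1)² = 4 + 1 = 5)
t(h, O) = -50 (t(h, O) = -10*5 = -50)
-8229 - t(-490, 584) = -8229 - 1*(-50) = -8229 + 50 = -8179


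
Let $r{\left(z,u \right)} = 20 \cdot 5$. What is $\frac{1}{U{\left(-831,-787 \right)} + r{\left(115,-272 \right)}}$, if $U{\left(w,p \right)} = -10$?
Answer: $\frac{1}{90} \approx 0.011111$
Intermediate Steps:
$r{\left(z,u \right)} = 100$
$\frac{1}{U{\left(-831,-787 \right)} + r{\left(115,-272 \right)}} = \frac{1}{-10 + 100} = \frac{1}{90}$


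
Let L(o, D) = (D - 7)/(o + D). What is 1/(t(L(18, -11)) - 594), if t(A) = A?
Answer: -7/4176 ≈ -0.0016762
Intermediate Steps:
L(o, D) = (-7 + D)/(D + o)
1/(t(L(18, -11)) - 594) = 1/((-7 - 11)/(-11 + 18) - 594) = 1/(-18/7 - 594) = 1/(-4176/7) = -7/4176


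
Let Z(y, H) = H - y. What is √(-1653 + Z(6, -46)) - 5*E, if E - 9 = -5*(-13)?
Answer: -370 + I*√1705 ≈ -370.0 + 41.292*I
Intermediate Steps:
E = 74 (E = 9 - 5*(-13) = 9 + 65 = 74)
√(-1653 + Z(6, -46)) - 5*E = √(-1653 + (-46 - 1*6)) - 5*74 = √(-1653 + (-46 - 6)) - 1*370 = √(-1653 - 52) - 370 = √(-1705) - 370 = I*√1705 - 370 = -370 + I*√1705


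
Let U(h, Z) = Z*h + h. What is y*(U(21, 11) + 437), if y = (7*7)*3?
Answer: 101283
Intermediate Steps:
U(h, Z) = h + Z*h
y = 147 (y = 49*3 = 147)
y*(U(21, 11) + 437) = 147*(21*(1 + 11) + 437) = 147*(21*12 + 437) = 147*(252 + 437) = 147*689 = 101283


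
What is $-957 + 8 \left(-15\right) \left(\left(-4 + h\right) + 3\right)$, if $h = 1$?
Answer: $-957$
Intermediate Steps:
$-957 + 8 \left(-15\right) \left(\left(-4 + h\right) + 3\right) = -957 + 8 \left(-15\right) \left(\left(-4 + 1\right) + 3\right) = -957 - 120 \left(-3 + 3\right) = -957 - 0 = -957 + 0 = -957$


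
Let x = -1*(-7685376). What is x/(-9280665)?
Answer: -2561792/3093555 ≈ -0.82811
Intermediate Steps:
x = 7685376
x/(-9280665) = 7685376/(-9280665) = 7685376*(-1/9280665) = -2561792/3093555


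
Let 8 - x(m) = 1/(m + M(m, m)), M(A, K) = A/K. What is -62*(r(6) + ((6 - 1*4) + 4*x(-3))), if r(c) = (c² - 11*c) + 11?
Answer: -1054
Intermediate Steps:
x(m) = 8 - 1/(1 + m) (x(m) = 8 - 1/(m + m/m) = 8 - 1/(m + 1) = 8 - 1/(1 + m))
r(c) = 11 + c² - 11*c
-62*(r(6) + ((6 - 1*4) + 4*x(-3))) = -62*((11 + 6² - 11*6) + ((6 - 1*4) + 4*((7 + 8*(-3))/(1 - 3)))) = -62*((11 + 36 - 66) + ((6 - 4) + 4*((7 - 24)/(-2)))) = -62*(-19 + (2 + 4*(-½*(-17)))) = -62*(-19 + (2 + 4*(17/2))) = -62*(-19 + (2 + 34)) = -62*(-19 + 36) = -62*17 = -1054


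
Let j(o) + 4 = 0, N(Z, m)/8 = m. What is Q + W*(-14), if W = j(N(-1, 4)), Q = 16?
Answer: 72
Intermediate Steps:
N(Z, m) = 8*m
j(o) = -4 (j(o) = -4 + 0 = -4)
W = -4
Q + W*(-14) = 16 - 4*(-14) = 16 + 56 = 72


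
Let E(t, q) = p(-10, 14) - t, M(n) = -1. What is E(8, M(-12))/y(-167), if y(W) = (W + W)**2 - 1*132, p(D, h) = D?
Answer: -9/55712 ≈ -0.00016155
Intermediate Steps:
E(t, q) = -10 - t
y(W) = -132 + 4*W**2 (y(W) = (2*W)**2 - 132 = 4*W**2 - 132 = -132 + 4*W**2)
E(8, M(-12))/y(-167) = (-10 - 1*8)/(-132 + 4*(-167)**2) = (-10 - 8)/(-132 + 4*27889) = -18/(-132 + 111556) = -18/111424 = -18*1/111424 = -9/55712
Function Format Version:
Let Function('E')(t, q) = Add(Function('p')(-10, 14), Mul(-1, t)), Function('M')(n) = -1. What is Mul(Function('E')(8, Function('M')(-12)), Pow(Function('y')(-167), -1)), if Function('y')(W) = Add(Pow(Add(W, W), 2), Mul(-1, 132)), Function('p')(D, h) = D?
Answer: Rational(-9, 55712) ≈ -0.00016155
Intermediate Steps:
Function('E')(t, q) = Add(-10, Mul(-1, t))
Function('y')(W) = Add(-132, Mul(4, Pow(W, 2))) (Function('y')(W) = Add(Pow(Mul(2, W), 2), -132) = Add(Mul(4, Pow(W, 2)), -132) = Add(-132, Mul(4, Pow(W, 2))))
Mul(Function('E')(8, Function('M')(-12)), Pow(Function('y')(-167), -1)) = Mul(Add(-10, Mul(-1, 8)), Pow(Add(-132, Mul(4, Pow(-167, 2))), -1)) = Mul(Add(-10, -8), Pow(Add(-132, Mul(4, 27889)), -1)) = Mul(-18, Pow(Add(-132, 111556), -1)) = Mul(-18, Pow(111424, -1)) = Mul(-18, Rational(1, 111424)) = Rational(-9, 55712)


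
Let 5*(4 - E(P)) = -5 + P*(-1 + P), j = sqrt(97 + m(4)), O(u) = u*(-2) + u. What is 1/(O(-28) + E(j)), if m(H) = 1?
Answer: 335/4391 - 35*sqrt(2)/4391 ≈ 0.065020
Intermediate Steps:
O(u) = -u (O(u) = -2*u + u = -u)
j = 7*sqrt(2) (j = sqrt(97 + 1) = sqrt(98) = 7*sqrt(2) ≈ 9.8995)
E(P) = 5 - P*(-1 + P)/5 (E(P) = 4 - (-5 + P*(-1 + P))/5 = 4 + (1 - P*(-1 + P)/5) = 5 - P*(-1 + P)/5)
1/(O(-28) + E(j)) = 1/(-1*(-28) + (5 - (7*sqrt(2))**2/5 + (7*sqrt(2))/5)) = 1/(28 + (5 - 1/5*98 + 7*sqrt(2)/5)) = 1/(28 + (5 - 98/5 + 7*sqrt(2)/5)) = 1/(28 + (-73/5 + 7*sqrt(2)/5)) = 1/(67/5 + 7*sqrt(2)/5)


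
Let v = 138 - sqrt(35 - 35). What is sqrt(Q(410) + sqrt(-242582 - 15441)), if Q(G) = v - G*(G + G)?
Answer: sqrt(-336062 + I*sqrt(258023)) ≈ 0.438 + 579.71*I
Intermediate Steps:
v = 138 (v = 138 - sqrt(0) = 138 - 1*0 = 138 + 0 = 138)
Q(G) = 138 - 2*G**2 (Q(G) = 138 - G*(G + G) = 138 - G*2*G = 138 - 2*G**2)
sqrt(Q(410) + sqrt(-242582 - 15441)) = sqrt((138 - 2*410**2) + sqrt(-242582 - 15441)) = sqrt((138 - 2*168100) + sqrt(-258023)) = sqrt((138 - 336200) + I*sqrt(258023)) = sqrt(-336062 + I*sqrt(258023))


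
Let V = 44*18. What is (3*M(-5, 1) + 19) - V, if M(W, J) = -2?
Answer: -779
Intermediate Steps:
V = 792
(3*M(-5, 1) + 19) - V = (3*(-2) + 19) - 1*792 = (-6 + 19) - 792 = 13 - 792 = -779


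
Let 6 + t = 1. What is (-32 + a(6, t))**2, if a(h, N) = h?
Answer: 676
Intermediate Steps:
t = -5 (t = -6 + 1 = -5)
(-32 + a(6, t))**2 = (-32 + 6)**2 = (-26)**2 = 676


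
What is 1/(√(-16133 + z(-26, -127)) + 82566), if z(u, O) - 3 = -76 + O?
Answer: 82566/6817160689 - I*√16333/6817160689 ≈ 1.2112e-5 - 1.8747e-8*I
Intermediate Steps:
z(u, O) = -73 + O (z(u, O) = 3 + (-76 + O) = -73 + O)
1/(√(-16133 + z(-26, -127)) + 82566) = 1/(√(-16133 + (-73 - 127)) + 82566) = 1/(√(-16133 - 200) + 82566) = 1/(√(-16333) + 82566) = 1/(I*√16333 + 82566) = 1/(82566 + I*√16333)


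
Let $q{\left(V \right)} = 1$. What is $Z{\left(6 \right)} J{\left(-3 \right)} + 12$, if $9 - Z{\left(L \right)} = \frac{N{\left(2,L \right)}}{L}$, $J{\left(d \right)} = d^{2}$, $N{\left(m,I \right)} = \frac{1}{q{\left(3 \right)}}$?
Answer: $\frac{183}{2} \approx 91.5$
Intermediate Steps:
$N{\left(m,I \right)} = 1$ ($N{\left(m,I \right)} = 1^{-1} = 1$)
$Z{\left(L \right)} = 9 - \frac{1}{L}$ ($Z{\left(L \right)} = 9 - 1 \frac{1}{L} = 9 - \frac{1}{L}$)
$Z{\left(6 \right)} J{\left(-3 \right)} + 12 = \left(9 - \frac{1}{6}\right) \left(-3\right)^{2} + 12 = \left(9 - \frac{1}{6}\right) 9 + 12 = \frac{53}{6} \cdot 9 + 12 = \frac{159}{2} + 12 = \frac{183}{2}$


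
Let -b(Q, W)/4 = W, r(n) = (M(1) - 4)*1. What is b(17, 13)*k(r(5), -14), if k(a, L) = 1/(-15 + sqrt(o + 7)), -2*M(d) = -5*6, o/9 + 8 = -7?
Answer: 780/353 + 416*I*sqrt(2)/353 ≈ 2.2096 + 1.6666*I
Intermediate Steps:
o = -135 (o = -72 + 9*(-7) = -72 - 63 = -135)
M(d) = 15 (M(d) = -(-5)*6/2 = -1/2*(-30) = 15)
r(n) = 11 (r(n) = (15 - 4)*1 = 11*1 = 11)
b(Q, W) = -4*W
k(a, L) = 1/(-15 + 8*I*sqrt(2)) (k(a, L) = 1/(-15 + sqrt(-135 + 7)) = 1/(-15 + sqrt(-128)) = 1/(-15 + 8*I*sqrt(2)))
b(17, 13)*k(r(5), -14) = (-4*13)*(-15/353 - 8*I*sqrt(2)/353) = -52*(-15/353 - 8*I*sqrt(2)/353) = 780/353 + 416*I*sqrt(2)/353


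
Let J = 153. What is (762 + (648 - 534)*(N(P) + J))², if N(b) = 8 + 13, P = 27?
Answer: 424277604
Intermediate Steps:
N(b) = 21
(762 + (648 - 534)*(N(P) + J))² = (762 + (648 - 534)*(21 + 153))² = (762 + 114*174)² = (762 + 19836)² = 20598² = 424277604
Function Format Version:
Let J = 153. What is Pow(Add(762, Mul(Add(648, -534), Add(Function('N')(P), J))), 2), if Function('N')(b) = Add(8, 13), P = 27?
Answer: 424277604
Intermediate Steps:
Function('N')(b) = 21
Pow(Add(762, Mul(Add(648, -534), Add(Function('N')(P), J))), 2) = Pow(Add(762, Mul(Add(648, -534), Add(21, 153))), 2) = Pow(Add(762, Mul(114, 174)), 2) = Pow(Add(762, 19836), 2) = Pow(20598, 2) = 424277604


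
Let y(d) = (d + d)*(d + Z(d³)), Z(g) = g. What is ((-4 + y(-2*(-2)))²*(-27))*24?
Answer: -188956800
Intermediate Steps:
y(d) = 2*d*(d + d³) (y(d) = (d + d)*(d + d³) = (2*d)*(d + d³) = 2*d*(d + d³))
((-4 + y(-2*(-2)))²*(-27))*24 = ((-4 + 2*(-2*(-2))²*(1 + (-2*(-2))²))²*(-27))*24 = ((-4 + 2*4²*(1 + 4²))²*(-27))*24 = ((-4 + 2*16*(1 + 16))²*(-27))*24 = ((-4 + 2*16*17)²*(-27))*24 = ((-4 + 544)²*(-27))*24 = (540²*(-27))*24 = (291600*(-27))*24 = -7873200*24 = -188956800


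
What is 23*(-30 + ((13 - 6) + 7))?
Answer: -368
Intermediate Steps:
23*(-30 + ((13 - 6) + 7)) = 23*(-30 + (7 + 7)) = 23*(-30 + 14) = 23*(-16) = -368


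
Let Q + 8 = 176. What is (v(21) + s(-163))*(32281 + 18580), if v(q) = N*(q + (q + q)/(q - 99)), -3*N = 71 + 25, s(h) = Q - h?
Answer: -214073949/13 ≈ -1.6467e+7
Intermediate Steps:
Q = 168 (Q = -8 + 176 = 168)
s(h) = 168 - h
N = -32 (N = -(71 + 25)/3 = -⅓*96 = -32)
v(q) = -32*q - 64*q/(-99 + q) (v(q) = -32*(q + (q + q)/(q - 99)) = -32*(q + (2*q)/(-99 + q)) = -32*(q + 2*q/(-99 + q)) = -32*q - 64*q/(-99 + q))
(v(21) + s(-163))*(32281 + 18580) = (32*21*(97 - 1*21)/(-99 + 21) + (168 - 1*(-163)))*(32281 + 18580) = (32*21*(97 - 21)/(-78) + (168 + 163))*50861 = (32*21*(-1/78)*76 + 331)*50861 = (-8512/13 + 331)*50861 = -4209/13*50861 = -214073949/13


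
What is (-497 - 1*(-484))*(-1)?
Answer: 13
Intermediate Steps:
(-497 - 1*(-484))*(-1) = (-497 + 484)*(-1) = -13*(-1) = 13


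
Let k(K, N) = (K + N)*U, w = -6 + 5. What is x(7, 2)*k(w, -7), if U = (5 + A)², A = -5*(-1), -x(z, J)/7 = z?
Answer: 39200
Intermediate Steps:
x(z, J) = -7*z
w = -1
A = 5
U = 100 (U = (5 + 5)² = 10² = 100)
k(K, N) = 100*K + 100*N (k(K, N) = (K + N)*100 = 100*K + 100*N)
x(7, 2)*k(w, -7) = (-7*7)*(100*(-1) + 100*(-7)) = -49*(-100 - 700) = -49*(-800) = 39200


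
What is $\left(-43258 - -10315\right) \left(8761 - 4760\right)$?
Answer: $-131804943$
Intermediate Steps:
$\left(-43258 - -10315\right) \left(8761 - 4760\right) = \left(-43258 + \left(-8912 + 19227\right)\right) 4001 = \left(-43258 + 10315\right) 4001 = \left(-32943\right) 4001 = -131804943$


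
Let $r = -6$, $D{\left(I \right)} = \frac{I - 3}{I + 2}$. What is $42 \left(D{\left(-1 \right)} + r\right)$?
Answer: $-420$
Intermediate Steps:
$D{\left(I \right)} = \frac{-3 + I}{2 + I}$
$42 \left(D{\left(-1 \right)} + r\right) = 42 \left(\frac{-3 - 1}{2 - 1} - 6\right) = 42 \left(1^{-1} \left(-4\right) - 6\right) = 42 \left(1 \left(-4\right) - 6\right) = 42 \left(-4 - 6\right) = 42 \left(-10\right) = -420$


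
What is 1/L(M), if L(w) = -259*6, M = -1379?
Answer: -1/1554 ≈ -0.00064350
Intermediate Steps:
L(w) = -1554
1/L(M) = 1/(-1554) = -1/1554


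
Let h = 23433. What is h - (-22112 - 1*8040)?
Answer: 53585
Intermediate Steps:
h - (-22112 - 1*8040) = 23433 - (-22112 - 1*8040) = 23433 - (-22112 - 8040) = 23433 - 1*(-30152) = 23433 + 30152 = 53585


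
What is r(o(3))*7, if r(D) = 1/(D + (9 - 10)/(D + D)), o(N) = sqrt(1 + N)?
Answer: 4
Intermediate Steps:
r(D) = 1/(D - 1/(2*D))
r(o(3))*7 = (2*sqrt(1 + 3)/(-1 + 2*(sqrt(1 + 3))**2))*7 = (2*sqrt(4)/(-1 + 2*(sqrt(4))**2))*7 = (2*2/(-1 + 2*2**2))*7 = (2*2/(-1 + 2*4))*7 = (2*2/(-1 + 8))*7 = (2*2/7)*7 = (2*2*(1/7))*7 = (4/7)*7 = 4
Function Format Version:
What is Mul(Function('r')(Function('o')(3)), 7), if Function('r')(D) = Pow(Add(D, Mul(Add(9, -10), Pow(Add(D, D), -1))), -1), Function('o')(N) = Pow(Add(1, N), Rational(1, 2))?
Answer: 4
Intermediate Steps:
Function('r')(D) = Pow(Add(D, Mul(Rational(-1, 2), Pow(D, -1))), -1) (Function('r')(D) = Pow(Add(D, Mul(-1, Pow(Mul(2, D), -1))), -1) = Pow(Add(D, Mul(-1, Mul(Rational(1, 2), Pow(D, -1)))), -1) = Pow(Add(D, Mul(Rational(-1, 2), Pow(D, -1))), -1))
Mul(Function('r')(Function('o')(3)), 7) = Mul(Mul(2, Pow(Add(1, 3), Rational(1, 2)), Pow(Add(-1, Mul(2, Pow(Pow(Add(1, 3), Rational(1, 2)), 2))), -1)), 7) = Mul(Mul(2, Pow(4, Rational(1, 2)), Pow(Add(-1, Mul(2, Pow(Pow(4, Rational(1, 2)), 2))), -1)), 7) = Mul(Mul(2, 2, Pow(Add(-1, Mul(2, Pow(2, 2))), -1)), 7) = Mul(Mul(2, 2, Pow(Add(-1, Mul(2, 4)), -1)), 7) = Mul(Mul(2, 2, Pow(Add(-1, 8), -1)), 7) = Mul(Mul(2, 2, Pow(7, -1)), 7) = Mul(Mul(2, 2, Rational(1, 7)), 7) = Mul(Rational(4, 7), 7) = 4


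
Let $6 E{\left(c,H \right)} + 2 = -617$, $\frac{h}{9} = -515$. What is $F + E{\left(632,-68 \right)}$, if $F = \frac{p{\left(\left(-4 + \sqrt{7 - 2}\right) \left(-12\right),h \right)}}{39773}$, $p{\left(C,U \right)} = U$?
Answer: $- \frac{24647297}{238638} \approx -103.28$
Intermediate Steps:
$h = -4635$ ($h = 9 \left(-515\right) = -4635$)
$E{\left(c,H \right)} = - \frac{619}{6}$ ($E{\left(c,H \right)} = - \frac{1}{3} + \frac{1}{6} \left(-617\right) = - \frac{1}{3} - \frac{617}{6} = - \frac{619}{6}$)
$F = - \frac{4635}{39773} \approx -0.11654$
$F + E{\left(632,-68 \right)} = - \frac{4635}{39773} - \frac{619}{6} = - \frac{24647297}{238638}$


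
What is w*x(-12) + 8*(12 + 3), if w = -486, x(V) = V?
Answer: 5952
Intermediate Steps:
w*x(-12) + 8*(12 + 3) = -486*(-12) + 8*(12 + 3) = 5832 + 8*15 = 5832 + 120 = 5952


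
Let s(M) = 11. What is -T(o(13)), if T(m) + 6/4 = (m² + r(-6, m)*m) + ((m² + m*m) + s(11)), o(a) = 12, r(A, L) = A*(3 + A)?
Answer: -1315/2 ≈ -657.50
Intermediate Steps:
T(m) = 19/2 + 3*m² + 18*m (T(m) = -3/2 + ((m² + (-6*(3 - 6))*m) + ((m² + m*m) + 11)) = -3/2 + ((m² + (-6*(-3))*m) + ((m² + m²) + 11)) = -3/2 + ((m² + 18*m) + (2*m² + 11)) = -3/2 + ((m² + 18*m) + (11 + 2*m²)) = -3/2 + (11 + 3*m² + 18*m) = 19/2 + 3*m² + 18*m)
-T(o(13)) = -(19/2 + 3*12² + 18*12) = -(19/2 + 3*144 + 216) = -(19/2 + 432 + 216) = -1*1315/2 = -1315/2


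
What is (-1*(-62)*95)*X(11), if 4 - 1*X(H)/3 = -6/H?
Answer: 883500/11 ≈ 80318.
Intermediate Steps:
X(H) = 12 + 18/H (X(H) = 12 - (-18)/H = 12 + 18/H)
(-1*(-62)*95)*X(11) = (-1*(-62)*95)*(12 + 18/11) = (62*95)*(12 + 18*(1/11)) = 5890*(12 + 18/11) = 5890*(150/11) = 883500/11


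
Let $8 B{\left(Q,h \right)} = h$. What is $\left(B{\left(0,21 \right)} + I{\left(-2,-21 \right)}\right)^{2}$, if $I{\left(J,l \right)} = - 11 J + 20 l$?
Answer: $\frac{10004569}{64} \approx 1.5632 \cdot 10^{5}$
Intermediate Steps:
$B{\left(Q,h \right)} = \frac{h}{8}$
$\left(B{\left(0,21 \right)} + I{\left(-2,-21 \right)}\right)^{2} = \left(\frac{1}{8} \cdot 21 + \left(\left(-11\right) \left(-2\right) + 20 \left(-21\right)\right)\right)^{2} = \left(\frac{21}{8} + \left(22 - 420\right)\right)^{2} = \left(\frac{21}{8} - 398\right)^{2} = \left(- \frac{3163}{8}\right)^{2} = \frac{10004569}{64}$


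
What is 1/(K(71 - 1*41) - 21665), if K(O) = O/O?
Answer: -1/21664 ≈ -4.6160e-5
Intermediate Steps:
K(O) = 1
1/(K(71 - 1*41) - 21665) = 1/(1 - 21665) = 1/(-21664) = -1/21664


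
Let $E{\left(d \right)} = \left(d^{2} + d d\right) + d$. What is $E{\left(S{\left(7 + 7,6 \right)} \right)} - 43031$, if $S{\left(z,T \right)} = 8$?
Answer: $-42895$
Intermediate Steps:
$E{\left(d \right)} = d + 2 d^{2}$ ($E{\left(d \right)} = \left(d^{2} + d^{2}\right) + d = 2 d^{2} + d = d + 2 d^{2}$)
$E{\left(S{\left(7 + 7,6 \right)} \right)} - 43031 = 8 \left(1 + 2 \cdot 8\right) - 43031 = 8 \left(1 + 16\right) - 43031 = 8 \cdot 17 - 43031 = 136 - 43031 = -42895$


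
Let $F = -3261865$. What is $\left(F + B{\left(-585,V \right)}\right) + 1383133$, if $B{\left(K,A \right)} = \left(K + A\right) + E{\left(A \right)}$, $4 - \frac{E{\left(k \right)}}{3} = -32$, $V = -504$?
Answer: $-1879713$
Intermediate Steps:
$E{\left(k \right)} = 108$ ($E{\left(k \right)} = 12 - -96 = 12 + 96 = 108$)
$B{\left(K,A \right)} = 108 + A + K$ ($B{\left(K,A \right)} = \left(K + A\right) + 108 = \left(A + K\right) + 108 = 108 + A + K$)
$\left(F + B{\left(-585,V \right)}\right) + 1383133 = \left(-3261865 - 981\right) + 1383133 = -3262846 + 1383133 = -1879713$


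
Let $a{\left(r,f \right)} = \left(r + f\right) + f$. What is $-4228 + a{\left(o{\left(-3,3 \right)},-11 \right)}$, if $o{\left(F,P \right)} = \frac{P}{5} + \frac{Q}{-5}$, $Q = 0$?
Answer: $- \frac{21247}{5} \approx -4249.4$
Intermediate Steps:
$o{\left(F,P \right)} = \frac{P}{5}$ ($o{\left(F,P \right)} = \frac{P}{5} + \frac{0}{-5} = P \frac{1}{5} + 0 \left(- \frac{1}{5}\right) = \frac{P}{5} + 0 = \frac{P}{5}$)
$a{\left(r,f \right)} = r + 2 f$ ($a{\left(r,f \right)} = \left(f + r\right) + f = r + 2 f$)
$-4228 + a{\left(o{\left(-3,3 \right)},-11 \right)} = -4228 + \left(\frac{1}{5} \cdot 3 + 2 \left(-11\right)\right) = -4228 + \left(\frac{3}{5} - 22\right) = -4228 - \frac{107}{5} = - \frac{21247}{5}$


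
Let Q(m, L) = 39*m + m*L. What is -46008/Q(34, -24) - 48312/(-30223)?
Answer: -227643444/2568955 ≈ -88.613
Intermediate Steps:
Q(m, L) = 39*m + L*m
-46008/Q(34, -24) - 48312/(-30223) = -46008*1/(34*(39 - 24)) - 48312/(-30223) = -46008/(34*15) - 48312*(-1/30223) = -46008/510 + 48312/30223 = -46008*1/510 + 48312/30223 = -7668/85 + 48312/30223 = -227643444/2568955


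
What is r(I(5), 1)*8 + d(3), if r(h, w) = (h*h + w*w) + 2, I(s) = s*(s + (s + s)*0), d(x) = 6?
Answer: 5030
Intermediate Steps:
I(s) = s² (I(s) = s*(s + (2*s)*0) = s*(s + 0) = s*s = s²)
r(h, w) = 2 + h² + w² (r(h, w) = (h² + w²) + 2 = 2 + h² + w²)
r(I(5), 1)*8 + d(3) = (2 + (5²)² + 1²)*8 + 6 = (2 + 25² + 1)*8 + 6 = (2 + 625 + 1)*8 + 6 = 628*8 + 6 = 5024 + 6 = 5030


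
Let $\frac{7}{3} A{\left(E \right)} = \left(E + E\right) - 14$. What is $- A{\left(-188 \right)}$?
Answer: $\frac{1170}{7} \approx 167.14$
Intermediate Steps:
$A{\left(E \right)} = -6 + \frac{6 E}{7}$ ($A{\left(E \right)} = \frac{3 \left(\left(E + E\right) - 14\right)}{7} = \frac{3 \left(2 E - 14\right)}{7} = \frac{3 \left(-14 + 2 E\right)}{7} = -6 + \frac{6 E}{7}$)
$- A{\left(-188 \right)} = - (-6 + \frac{6}{7} \left(-188\right)) = - (-6 - \frac{1128}{7}) = \left(-1\right) \left(- \frac{1170}{7}\right) = \frac{1170}{7}$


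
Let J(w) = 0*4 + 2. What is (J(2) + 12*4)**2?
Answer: 2500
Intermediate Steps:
J(w) = 2 (J(w) = 0 + 2 = 2)
(J(2) + 12*4)**2 = (2 + 12*4)**2 = (2 + 48)**2 = 50**2 = 2500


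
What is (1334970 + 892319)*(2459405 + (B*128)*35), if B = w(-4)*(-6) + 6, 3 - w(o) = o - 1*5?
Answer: 4819240891525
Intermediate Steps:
w(o) = 8 - o (w(o) = 3 - (o - 1*5) = 3 - (o - 5) = 3 - (-5 + o) = 3 + (5 - o) = 8 - o)
B = -66 (B = (8 - 1*(-4))*(-6) + 6 = (8 + 4)*(-6) + 6 = 12*(-6) + 6 = -72 + 6 = -66)
(1334970 + 892319)*(2459405 + (B*128)*35) = (1334970 + 892319)*(2459405 - 66*128*35) = 2227289*(2459405 - 8448*35) = 2227289*(2459405 - 295680) = 2227289*2163725 = 4819240891525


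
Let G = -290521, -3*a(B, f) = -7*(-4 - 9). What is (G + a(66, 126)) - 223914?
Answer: -1543396/3 ≈ -5.1447e+5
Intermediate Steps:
a(B, f) = -91/3 (a(B, f) = -(-7)*(-4 - 9)/3 = -(-7)*(-13)/3 = -1/3*91 = -91/3)
(G + a(66, 126)) - 223914 = (-290521 - 91/3) - 223914 = -871654/3 - 223914 = -1543396/3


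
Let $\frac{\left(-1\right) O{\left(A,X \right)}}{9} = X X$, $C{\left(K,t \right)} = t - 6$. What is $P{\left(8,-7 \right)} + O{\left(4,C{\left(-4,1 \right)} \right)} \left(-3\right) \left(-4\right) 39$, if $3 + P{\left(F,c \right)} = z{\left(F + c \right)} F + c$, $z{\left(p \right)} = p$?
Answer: $-105302$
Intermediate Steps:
$C{\left(K,t \right)} = -6 + t$ ($C{\left(K,t \right)} = t - 6 = -6 + t$)
$O{\left(A,X \right)} = - 9 X^{2}$ ($O{\left(A,X \right)} = - 9 X X = - 9 X^{2}$)
$P{\left(F,c \right)} = -3 + c + F \left(F + c\right)$ ($P{\left(F,c \right)} = -3 + \left(\left(F + c\right) F + c\right) = -3 + \left(F \left(F + c\right) + c\right) = -3 + \left(c + F \left(F + c\right)\right) = -3 + c + F \left(F + c\right)$)
$P{\left(8,-7 \right)} + O{\left(4,C{\left(-4,1 \right)} \right)} \left(-3\right) \left(-4\right) 39 = \left(-3 - 7 + 8 \left(8 - 7\right)\right) + - 9 \left(-6 + 1\right)^{2} \left(-3\right) \left(-4\right) 39 = \left(-3 - 7 + 8 \cdot 1\right) + - 9 \left(-5\right)^{2} \left(-3\right) \left(-4\right) 39 = \left(-3 - 7 + 8\right) + \left(-9\right) 25 \left(-3\right) \left(-4\right) 39 = -2 + \left(-225\right) \left(-3\right) \left(-4\right) 39 = -2 + 675 \left(-4\right) 39 = -2 - 105300 = -105302$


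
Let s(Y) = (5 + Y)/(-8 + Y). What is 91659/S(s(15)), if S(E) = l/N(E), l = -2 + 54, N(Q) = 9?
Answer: 824931/52 ≈ 15864.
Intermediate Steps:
l = 52
s(Y) = (5 + Y)/(-8 + Y)
S(E) = 52/9
91659/S(s(15)) = 91659/(52/9) = 91659*(9/52) = 824931/52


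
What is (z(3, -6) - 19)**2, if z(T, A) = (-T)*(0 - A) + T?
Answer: 1156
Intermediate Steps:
z(T, A) = T + A*T (z(T, A) = (-T)*(-A) + T = A*T + T = T + A*T)
(z(3, -6) - 19)**2 = (3*(1 - 6) - 19)**2 = (3*(-5) - 19)**2 = (-15 - 19)**2 = (-34)**2 = 1156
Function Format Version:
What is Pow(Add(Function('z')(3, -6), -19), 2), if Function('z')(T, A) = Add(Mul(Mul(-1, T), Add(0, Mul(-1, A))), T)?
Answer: 1156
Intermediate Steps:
Function('z')(T, A) = Add(T, Mul(A, T)) (Function('z')(T, A) = Add(Mul(Mul(-1, T), Mul(-1, A)), T) = Add(Mul(A, T), T) = Add(T, Mul(A, T)))
Pow(Add(Function('z')(3, -6), -19), 2) = Pow(Add(Mul(3, Add(1, -6)), -19), 2) = Pow(Add(Mul(3, -5), -19), 2) = Pow(Add(-15, -19), 2) = Pow(-34, 2) = 1156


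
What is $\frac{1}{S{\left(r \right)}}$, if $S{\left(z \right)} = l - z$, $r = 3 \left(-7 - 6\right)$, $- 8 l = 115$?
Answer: $\frac{8}{197} \approx 0.040609$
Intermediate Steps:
$l = - \frac{115}{8}$ ($l = \left(- \frac{1}{8}\right) 115 = - \frac{115}{8} \approx -14.375$)
$r = -39$ ($r = 3 \left(-13\right) = -39$)
$S{\left(z \right)} = - \frac{115}{8} - z$
$\frac{1}{S{\left(r \right)}} = \frac{1}{- \frac{115}{8} - -39} = \frac{1}{- \frac{115}{8} + 39} = \frac{1}{\frac{197}{8}} = \frac{8}{197}$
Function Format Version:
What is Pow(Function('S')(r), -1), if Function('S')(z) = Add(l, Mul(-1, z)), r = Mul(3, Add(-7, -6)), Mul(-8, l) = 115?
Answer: Rational(8, 197) ≈ 0.040609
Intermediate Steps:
l = Rational(-115, 8) (l = Mul(Rational(-1, 8), 115) = Rational(-115, 8) ≈ -14.375)
r = -39 (r = Mul(3, -13) = -39)
Function('S')(z) = Add(Rational(-115, 8), Mul(-1, z))
Pow(Function('S')(r), -1) = Pow(Add(Rational(-115, 8), Mul(-1, -39)), -1) = Pow(Add(Rational(-115, 8), 39), -1) = Pow(Rational(197, 8), -1) = Rational(8, 197)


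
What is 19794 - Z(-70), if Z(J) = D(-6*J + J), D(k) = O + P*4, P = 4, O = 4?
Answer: 19774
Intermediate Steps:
D(k) = 20 (D(k) = 4 + 4*4 = 4 + 16 = 20)
Z(J) = 20
19794 - Z(-70) = 19794 - 1*20 = 19794 - 20 = 19774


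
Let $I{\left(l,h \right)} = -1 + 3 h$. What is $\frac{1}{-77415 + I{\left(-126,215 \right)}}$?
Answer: $- \frac{1}{76771} \approx -1.3026 \cdot 10^{-5}$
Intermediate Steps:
$\frac{1}{-77415 + I{\left(-126,215 \right)}} = \frac{1}{-77415 + \left(-1 + 3 \cdot 215\right)} = \frac{1}{-77415 + \left(-1 + 645\right)} = \frac{1}{-77415 + 644} = \frac{1}{-76771} = - \frac{1}{76771}$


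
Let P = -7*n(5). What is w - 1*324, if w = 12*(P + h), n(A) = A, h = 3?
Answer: -708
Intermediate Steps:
P = -35 (P = -7*5 = -35)
w = -384 (w = 12*(-35 + 3) = 12*(-32) = -384)
w - 1*324 = -384 - 1*324 = -384 - 324 = -708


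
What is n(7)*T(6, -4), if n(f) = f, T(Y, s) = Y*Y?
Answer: 252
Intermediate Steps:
T(Y, s) = Y²
n(7)*T(6, -4) = 7*6² = 7*36 = 252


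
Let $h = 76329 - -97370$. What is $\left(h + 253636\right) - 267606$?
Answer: $159729$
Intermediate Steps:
$h = 173699$ ($h = 76329 + 97370 = 173699$)
$\left(h + 253636\right) - 267606 = \left(173699 + 253636\right) - 267606 = 427335 - 267606 = 159729$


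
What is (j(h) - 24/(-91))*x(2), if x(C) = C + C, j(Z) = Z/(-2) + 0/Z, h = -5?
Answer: 1006/91 ≈ 11.055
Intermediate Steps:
j(Z) = -Z/2 (j(Z) = Z*(-½) + 0 = -Z/2 + 0 = -Z/2)
x(C) = 2*C
(j(h) - 24/(-91))*x(2) = (-½*(-5) - 24/(-91))*(2*2) = (5/2 - 24*(-1/91))*4 = (5/2 + 24/91)*4 = (503/182)*4 = 1006/91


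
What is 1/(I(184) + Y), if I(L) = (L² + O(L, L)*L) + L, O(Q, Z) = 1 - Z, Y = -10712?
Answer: -1/10344 ≈ -9.6674e-5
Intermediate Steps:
I(L) = L + L² + L*(1 - L) (I(L) = (L² + (1 - L)*L) + L = (L² + L*(1 - L)) + L = L + L² + L*(1 - L))
1/(I(184) + Y) = 1/(2*184 - 10712) = 1/(368 - 10712) = 1/(-10344) = -1/10344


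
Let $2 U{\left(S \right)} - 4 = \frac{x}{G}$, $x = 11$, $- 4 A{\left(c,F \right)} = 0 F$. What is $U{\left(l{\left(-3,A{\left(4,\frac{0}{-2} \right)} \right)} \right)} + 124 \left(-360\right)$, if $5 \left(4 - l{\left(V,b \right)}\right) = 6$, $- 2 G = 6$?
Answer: $- \frac{267839}{6} \approx -44640.0$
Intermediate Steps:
$G = -3$ ($G = \left(- \frac{1}{2}\right) 6 = -3$)
$A{\left(c,F \right)} = 0$ ($A{\left(c,F \right)} = - \frac{0 F}{4} = \left(- \frac{1}{4}\right) 0 = 0$)
$l{\left(V,b \right)} = \frac{14}{5}$ ($l{\left(V,b \right)} = 4 - \frac{6}{5} = \frac{14}{5}$)
$U{\left(S \right)} = \frac{1}{6}$ ($U{\left(S \right)} = 2 + \frac{11 \frac{1}{-3}}{2} = 2 + \frac{11 \left(- \frac{1}{3}\right)}{2} = 2 + \frac{1}{2} \left(- \frac{11}{3}\right) = 2 - \frac{11}{6} = \frac{1}{6}$)
$U{\left(l{\left(-3,A{\left(4,\frac{0}{-2} \right)} \right)} \right)} + 124 \left(-360\right) = \frac{1}{6} + 124 \left(-360\right) = \frac{1}{6} - 44640 = - \frac{267839}{6}$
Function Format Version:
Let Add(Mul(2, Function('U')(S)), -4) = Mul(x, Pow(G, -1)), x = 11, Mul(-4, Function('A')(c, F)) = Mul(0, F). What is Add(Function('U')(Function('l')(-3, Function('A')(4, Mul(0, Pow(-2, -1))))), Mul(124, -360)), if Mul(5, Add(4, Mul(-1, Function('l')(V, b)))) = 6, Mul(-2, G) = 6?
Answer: Rational(-267839, 6) ≈ -44640.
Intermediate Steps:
G = -3 (G = Mul(Rational(-1, 2), 6) = -3)
Function('A')(c, F) = 0 (Function('A')(c, F) = Mul(Rational(-1, 4), Mul(0, F)) = Mul(Rational(-1, 4), 0) = 0)
Function('l')(V, b) = Rational(14, 5) (Function('l')(V, b) = Add(4, Mul(Rational(-1, 5), 6)) = Add(4, Rational(-6, 5)) = Rational(14, 5))
Function('U')(S) = Rational(1, 6) (Function('U')(S) = Add(2, Mul(Rational(1, 2), Mul(11, Pow(-3, -1)))) = Add(2, Mul(Rational(1, 2), Mul(11, Rational(-1, 3)))) = Add(2, Mul(Rational(1, 2), Rational(-11, 3))) = Add(2, Rational(-11, 6)) = Rational(1, 6))
Add(Function('U')(Function('l')(-3, Function('A')(4, Mul(0, Pow(-2, -1))))), Mul(124, -360)) = Add(Rational(1, 6), Mul(124, -360)) = Add(Rational(1, 6), -44640) = Rational(-267839, 6)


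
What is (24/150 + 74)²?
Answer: 3437316/625 ≈ 5499.7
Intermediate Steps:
(24/150 + 74)² = (24*(1/150) + 74)² = (4/25 + 74)² = (1854/25)² = 3437316/625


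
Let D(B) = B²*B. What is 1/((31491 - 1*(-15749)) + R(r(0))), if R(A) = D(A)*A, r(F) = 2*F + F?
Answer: 1/47240 ≈ 2.1168e-5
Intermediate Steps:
D(B) = B³
r(F) = 3*F
R(A) = A⁴ (R(A) = A³*A = A⁴)
1/((31491 - 1*(-15749)) + R(r(0))) = 1/((31491 - 1*(-15749)) + (3*0)⁴) = 1/((31491 + 15749) + 0⁴) = 1/(47240 + 0) = 1/47240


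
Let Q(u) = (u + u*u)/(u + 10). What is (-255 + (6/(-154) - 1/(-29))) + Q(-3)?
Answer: -81073/319 ≈ -254.15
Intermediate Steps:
Q(u) = (u + u²)/(10 + u)
(-255 + (6/(-154) - 1/(-29))) + Q(-3) = (-255 + (6/(-154) - 1/(-29))) - 3*(1 - 3)/(10 - 3) = (-255 + (6*(-1/154) - 1*(-1/29))) - 3*(-2)/7 = (-255 + (-3/77 + 1/29)) - 3*⅐*(-2) = (-255 - 10/2233) + 6/7 = -569425/2233 + 6/7 = -81073/319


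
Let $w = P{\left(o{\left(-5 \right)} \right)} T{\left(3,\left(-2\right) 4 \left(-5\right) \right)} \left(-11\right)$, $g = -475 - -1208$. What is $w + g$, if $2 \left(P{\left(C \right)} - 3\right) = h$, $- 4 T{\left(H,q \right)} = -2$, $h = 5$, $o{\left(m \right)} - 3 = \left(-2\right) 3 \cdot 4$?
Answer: $\frac{2811}{4} \approx 702.75$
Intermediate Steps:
$o{\left(m \right)} = -21$ ($o{\left(m \right)} = 3 + \left(-2\right) 3 \cdot 4 = 3 - 24 = -21$)
$T{\left(H,q \right)} = \frac{1}{2}$ ($T{\left(H,q \right)} = \left(- \frac{1}{4}\right) \left(-2\right) = \frac{1}{2}$)
$g = 733$ ($g = -475 + 1208 = 733$)
$P{\left(C \right)} = \frac{11}{2}$ ($P{\left(C \right)} = 3 + \frac{1}{2} \cdot 5 = 3 + \frac{5}{2} = \frac{11}{2}$)
$w = - \frac{121}{4}$ ($w = \frac{11}{2} \cdot \frac{1}{2} \left(-11\right) = \frac{11}{4} \left(-11\right) = - \frac{121}{4} \approx -30.25$)
$w + g = - \frac{121}{4} + 733 = \frac{2811}{4}$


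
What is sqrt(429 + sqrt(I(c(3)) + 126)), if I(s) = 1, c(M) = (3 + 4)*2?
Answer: sqrt(429 + sqrt(127)) ≈ 20.983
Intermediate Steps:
c(M) = 14 (c(M) = 7*2 = 14)
sqrt(429 + sqrt(I(c(3)) + 126)) = sqrt(429 + sqrt(1 + 126)) = sqrt(429 + sqrt(127))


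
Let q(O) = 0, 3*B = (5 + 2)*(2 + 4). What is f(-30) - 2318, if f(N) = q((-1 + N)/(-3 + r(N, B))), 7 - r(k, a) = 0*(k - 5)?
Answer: -2318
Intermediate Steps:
B = 14 (B = ((5 + 2)*(2 + 4))/3 = (7*6)/3 = (1/3)*42 = 14)
r(k, a) = 7 (r(k, a) = 7 - 0*(k - 5) = 7 - 0*(-5 + k) = 7 - 1*0 = 7 + 0 = 7)
f(N) = 0
f(-30) - 2318 = 0 - 2318 = -2318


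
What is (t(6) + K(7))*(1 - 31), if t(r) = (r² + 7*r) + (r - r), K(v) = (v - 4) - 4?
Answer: -2310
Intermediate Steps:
K(v) = -8 + v (K(v) = (-4 + v) - 4 = -8 + v)
t(r) = r² + 7*r (t(r) = (r² + 7*r) + 0 = r² + 7*r)
(t(6) + K(7))*(1 - 31) = (6*(7 + 6) + (-8 + 7))*(1 - 31) = (6*13 - 1)*(-30) = (78 - 1)*(-30) = 77*(-30) = -2310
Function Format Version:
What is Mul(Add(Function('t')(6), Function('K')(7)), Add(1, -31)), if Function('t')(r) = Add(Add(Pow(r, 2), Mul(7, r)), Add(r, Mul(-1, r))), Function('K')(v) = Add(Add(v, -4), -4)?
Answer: -2310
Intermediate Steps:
Function('K')(v) = Add(-8, v) (Function('K')(v) = Add(Add(-4, v), -4) = Add(-8, v))
Function('t')(r) = Add(Pow(r, 2), Mul(7, r)) (Function('t')(r) = Add(Add(Pow(r, 2), Mul(7, r)), 0) = Add(Pow(r, 2), Mul(7, r)))
Mul(Add(Function('t')(6), Function('K')(7)), Add(1, -31)) = Mul(Add(Mul(6, Add(7, 6)), Add(-8, 7)), Add(1, -31)) = Mul(Add(Mul(6, 13), -1), -30) = Mul(Add(78, -1), -30) = Mul(77, -30) = -2310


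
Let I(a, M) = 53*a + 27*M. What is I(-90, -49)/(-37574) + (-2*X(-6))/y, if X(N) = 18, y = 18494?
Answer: 55665639/347446778 ≈ 0.16021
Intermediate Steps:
I(a, M) = 27*M + 53*a
I(-90, -49)/(-37574) + (-2*X(-6))/y = (27*(-49) + 53*(-90))/(-37574) - 2*18/18494 = (-1323 - 4770)*(-1/37574) - 36*1/18494 = -6093*(-1/37574) - 18/9247 = 6093/37574 - 18/9247 = 55665639/347446778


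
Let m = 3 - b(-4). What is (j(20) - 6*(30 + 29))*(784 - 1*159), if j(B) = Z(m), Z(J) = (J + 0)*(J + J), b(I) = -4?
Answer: -160000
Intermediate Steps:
m = 7 (m = 3 - 1*(-4) = 3 + 4 = 7)
Z(J) = 2*J² (Z(J) = J*(2*J) = 2*J²)
j(B) = 98 (j(B) = 2*7² = 2*49 = 98)
(j(20) - 6*(30 + 29))*(784 - 1*159) = (98 - 6*(30 + 29))*(784 - 1*159) = (98 - 6*59)*(784 - 159) = (98 - 354)*625 = -256*625 = -160000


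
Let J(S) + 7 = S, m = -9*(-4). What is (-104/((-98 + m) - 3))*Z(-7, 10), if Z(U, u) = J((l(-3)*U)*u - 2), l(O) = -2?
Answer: 1048/5 ≈ 209.60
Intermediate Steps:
m = 36
J(S) = -7 + S
Z(U, u) = -9 - 2*U*u (Z(U, u) = -7 + ((-2*U)*u - 2) = -7 + (-2*U*u - 2) = -7 + (-2 - 2*U*u) = -9 - 2*U*u)
(-104/((-98 + m) - 3))*Z(-7, 10) = (-104/((-98 + 36) - 3))*(-9 - 2*(-7)*10) = (-104/(-62 - 3))*(-9 + 140) = (-104/(-65))*131 = -1/65*(-104)*131 = (8/5)*131 = 1048/5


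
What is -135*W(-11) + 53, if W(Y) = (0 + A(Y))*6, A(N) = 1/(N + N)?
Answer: 988/11 ≈ 89.818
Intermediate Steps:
A(N) = 1/(2*N)
W(Y) = 3/Y (W(Y) = (0 + 1/(2*Y))*6 = (1/(2*Y))*6 = 3/Y)
-135*W(-11) + 53 = -405/(-11) + 53 = -405*(-1)/11 + 53 = -135*(-3/11) + 53 = 405/11 + 53 = 988/11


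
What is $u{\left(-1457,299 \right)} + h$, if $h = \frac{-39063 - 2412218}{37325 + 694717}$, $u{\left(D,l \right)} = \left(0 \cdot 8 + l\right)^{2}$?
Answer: $\frac{65442835561}{732042} \approx 89398.0$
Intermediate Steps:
$u{\left(D,l \right)} = l^{2}$ ($u{\left(D,l \right)} = \left(0 + l\right)^{2} = l^{2}$)
$h = - \frac{2451281}{732042} \approx -3.3486$
$u{\left(-1457,299 \right)} + h = 299^{2} - \frac{2451281}{732042} = 89401 - \frac{2451281}{732042} = \frac{65442835561}{732042}$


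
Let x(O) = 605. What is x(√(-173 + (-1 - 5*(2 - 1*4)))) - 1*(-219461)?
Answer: 220066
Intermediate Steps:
x(√(-173 + (-1 - 5*(2 - 1*4)))) - 1*(-219461) = 605 - 1*(-219461) = 605 + 219461 = 220066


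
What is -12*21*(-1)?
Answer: 252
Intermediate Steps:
-12*21*(-1) = -252*(-1) = 252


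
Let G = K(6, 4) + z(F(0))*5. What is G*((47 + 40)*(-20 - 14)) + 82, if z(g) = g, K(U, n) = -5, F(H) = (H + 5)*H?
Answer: 14872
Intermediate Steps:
F(H) = H*(5 + H) (F(H) = (5 + H)*H = H*(5 + H))
G = -5 (G = -5 + (0*(5 + 0))*5 = -5 + (0*5)*5 = -5 + 0*5 = -5 + 0 = -5)
G*((47 + 40)*(-20 - 14)) + 82 = -5*(47 + 40)*(-20 - 14) + 82 = -435*(-34) + 82 = -5*(-2958) + 82 = 14790 + 82 = 14872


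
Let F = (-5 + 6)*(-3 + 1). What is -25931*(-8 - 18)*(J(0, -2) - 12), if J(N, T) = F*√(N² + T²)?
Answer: -10787296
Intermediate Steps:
F = -2 (F = 1*(-2) = -2)
J(N, T) = -2*√(N² + T²)
-25931*(-8 - 18)*(J(0, -2) - 12) = -25931*(-8 - 18)*(-2*√(0² + (-2)²) - 12) = -(-674206)*(-2*√(0 + 4) - 12) = -(-674206)*(-2*√4 - 12) = -(-674206)*(-2*2 - 12) = -(-674206)*(-4 - 12) = -(-674206)*(-16) = -25931*416 = -10787296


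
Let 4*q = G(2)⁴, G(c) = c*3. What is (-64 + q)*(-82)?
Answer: -21320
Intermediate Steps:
G(c) = 3*c
q = 324 (q = (3*2)⁴/4 = (¼)*6⁴ = (¼)*1296 = 324)
(-64 + q)*(-82) = (-64 + 324)*(-82) = 260*(-82) = -21320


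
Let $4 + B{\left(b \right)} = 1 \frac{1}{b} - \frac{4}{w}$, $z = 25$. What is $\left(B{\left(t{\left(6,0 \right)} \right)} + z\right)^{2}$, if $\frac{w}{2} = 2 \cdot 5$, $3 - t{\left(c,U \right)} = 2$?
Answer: $\frac{11881}{25} \approx 475.24$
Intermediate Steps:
$t{\left(c,U \right)} = 1$ ($t{\left(c,U \right)} = 3 - 2 = 1$)
$w = 20$ ($w = 2 \cdot 2 \cdot 5 = 2 \cdot 10 = 20$)
$B{\left(b \right)} = - \frac{21}{5} + \frac{1}{b}$ ($B{\left(b \right)} = -4 + \left(1 \frac{1}{b} - \frac{4}{20}\right) = -4 + \left(\frac{1}{b} - \frac{1}{5}\right) = -4 - \left(\frac{1}{5} - \frac{1}{b}\right) = - \frac{21}{5} + \frac{1}{b}$)
$\left(B{\left(t{\left(6,0 \right)} \right)} + z\right)^{2} = \left(\left(- \frac{21}{5} + 1^{-1}\right) + 25\right)^{2} = \left(\left(- \frac{21}{5} + 1\right) + 25\right)^{2} = \left(- \frac{16}{5} + 25\right)^{2} = \left(\frac{109}{5}\right)^{2} = \frac{11881}{25}$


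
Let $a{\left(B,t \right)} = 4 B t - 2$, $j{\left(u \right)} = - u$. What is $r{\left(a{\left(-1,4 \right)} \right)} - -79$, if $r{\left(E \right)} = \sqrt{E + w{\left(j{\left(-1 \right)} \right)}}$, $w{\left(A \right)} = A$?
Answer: $79 + i \sqrt{17} \approx 79.0 + 4.1231 i$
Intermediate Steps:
$a{\left(B,t \right)} = -2 + 4 B t$ ($a{\left(B,t \right)} = 4 B t - 2 = -2 + 4 B t$)
$r{\left(E \right)} = \sqrt{1 + E}$ ($r{\left(E \right)} = \sqrt{E - -1} = \sqrt{E + 1} = \sqrt{1 + E}$)
$r{\left(a{\left(-1,4 \right)} \right)} - -79 = \sqrt{1 + \left(-2 + 4 \left(-1\right) 4\right)} - -79 = \sqrt{1 - 18} + 79 = \sqrt{-17} + 79 = i \sqrt{17} + 79 = 79 + i \sqrt{17}$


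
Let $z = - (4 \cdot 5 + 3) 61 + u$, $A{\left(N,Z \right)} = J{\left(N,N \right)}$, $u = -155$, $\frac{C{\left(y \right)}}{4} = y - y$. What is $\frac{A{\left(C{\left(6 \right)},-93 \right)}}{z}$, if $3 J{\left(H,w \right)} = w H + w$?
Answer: $0$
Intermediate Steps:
$C{\left(y \right)} = 0$ ($C{\left(y \right)} = 4 \left(y - y\right) = 4 \cdot 0 = 0$)
$J{\left(H,w \right)} = \frac{w}{3} + \frac{H w}{3}$ ($J{\left(H,w \right)} = \frac{w H + w}{3} = \frac{H w + w}{3} = \frac{w + H w}{3} = \frac{w}{3} + \frac{H w}{3}$)
$A{\left(N,Z \right)} = \frac{N \left(1 + N\right)}{3}$
$z = -1558$ ($z = - (4 \cdot 5 + 3) 61 - 155 = - (20 + 3) 61 - 155 = \left(-1\right) 23 \cdot 61 - 155 = \left(-23\right) 61 - 155 = -1403 - 155 = -1558$)
$\frac{A{\left(C{\left(6 \right)},-93 \right)}}{z} = \frac{\frac{1}{3} \cdot 0 \left(1 + 0\right)}{-1558} = \frac{1}{3} \cdot 0 \cdot 1 \left(- \frac{1}{1558}\right) = 0 \left(- \frac{1}{1558}\right) = 0$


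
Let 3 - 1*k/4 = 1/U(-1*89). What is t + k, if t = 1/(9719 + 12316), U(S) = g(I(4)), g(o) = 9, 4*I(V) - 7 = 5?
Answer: 763883/66105 ≈ 11.556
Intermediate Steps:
I(V) = 3 (I(V) = 7/4 + (1/4)*5 = 7/4 + 5/4 = 3)
U(S) = 9
t = 1/22035 ≈ 4.5382e-5
k = 104/9 (k = 12 - 4/9 = 104/9 ≈ 11.556)
t + k = 1/22035 + 104/9 = 763883/66105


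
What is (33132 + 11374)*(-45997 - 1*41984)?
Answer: -3915682386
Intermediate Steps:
(33132 + 11374)*(-45997 - 1*41984) = 44506*(-45997 - 41984) = 44506*(-87981) = -3915682386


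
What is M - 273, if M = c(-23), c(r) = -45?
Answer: -318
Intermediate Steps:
M = -45
M - 273 = -45 - 273 = -318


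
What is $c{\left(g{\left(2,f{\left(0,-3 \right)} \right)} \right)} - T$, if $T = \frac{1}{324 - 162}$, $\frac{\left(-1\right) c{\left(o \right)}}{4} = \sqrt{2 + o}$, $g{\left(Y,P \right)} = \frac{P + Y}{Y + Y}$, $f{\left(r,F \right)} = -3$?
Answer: $- \frac{1}{162} - 2 \sqrt{7} \approx -5.2977$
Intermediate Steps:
$g{\left(Y,P \right)} = \frac{P + Y}{2 Y}$
$c{\left(o \right)} = - 4 \sqrt{2 + o}$
$T = \frac{1}{162} \approx 0.0061728$
$c{\left(g{\left(2,f{\left(0,-3 \right)} \right)} \right)} - T = - 4 \sqrt{2 + \frac{-3 + 2}{2 \cdot 2}} - \frac{1}{162} = - 4 \sqrt{2 + \frac{1}{2} \cdot \frac{1}{2} \left(-1\right)} - \frac{1}{162} = - 4 \sqrt{2 - \frac{1}{4}} - \frac{1}{162} = - 4 \sqrt{\frac{7}{4}} - \frac{1}{162} = - 4 \frac{\sqrt{7}}{2} - \frac{1}{162} = - 2 \sqrt{7} - \frac{1}{162} = - \frac{1}{162} - 2 \sqrt{7}$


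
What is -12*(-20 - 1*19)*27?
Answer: 12636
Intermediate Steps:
-12*(-20 - 1*19)*27 = -12*(-20 - 19)*27 = -12*(-39)*27 = 468*27 = 12636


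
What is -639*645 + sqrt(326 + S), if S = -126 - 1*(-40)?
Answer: -412155 + 4*sqrt(15) ≈ -4.1214e+5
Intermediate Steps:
S = -86 (S = -126 + 40 = -86)
-639*645 + sqrt(326 + S) = -639*645 + sqrt(326 - 86) = -412155 + sqrt(240) = -412155 + 4*sqrt(15)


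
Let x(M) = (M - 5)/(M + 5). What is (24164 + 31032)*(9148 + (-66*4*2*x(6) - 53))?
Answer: 499358212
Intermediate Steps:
x(M) = (-5 + M)/(5 + M)
(24164 + 31032)*(9148 + (-66*4*2*x(6) - 53)) = (24164 + 31032)*(9148 + (-66*4*2*(-5 + 6)/(5 + 6) - 53)) = 55196*(9148 + (-528*1/11 - 53)) = 55196*(9148 + (-528*(1/11)*1 - 53)) = 55196*(9148 + (-528/11 - 53)) = 55196*(9148 + (-66*8/11 - 53)) = 55196*(9148 + (-48 - 53)) = 55196*(9148 - 101) = 55196*9047 = 499358212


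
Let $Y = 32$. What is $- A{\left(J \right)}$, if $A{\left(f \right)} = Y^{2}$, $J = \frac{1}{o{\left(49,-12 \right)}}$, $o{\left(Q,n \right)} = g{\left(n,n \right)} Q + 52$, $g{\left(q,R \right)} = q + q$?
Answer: $-1024$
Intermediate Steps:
$g{\left(q,R \right)} = 2 q$
$o{\left(Q,n \right)} = 52 + 2 Q n$ ($o{\left(Q,n \right)} = 2 n Q + 52 = 2 Q n + 52 = 52 + 2 Q n$)
$J = - \frac{1}{1124}$ ($J = \frac{1}{52 + 2 \cdot 49 \left(-12\right)} = \frac{1}{52 - 1176} = \frac{1}{-1124} = - \frac{1}{1124} \approx -0.00088968$)
$A{\left(f \right)} = 1024$ ($A{\left(f \right)} = 32^{2} = 1024$)
$- A{\left(J \right)} = \left(-1\right) 1024 = -1024$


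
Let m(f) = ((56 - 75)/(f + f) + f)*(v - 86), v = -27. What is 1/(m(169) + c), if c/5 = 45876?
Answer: 338/71077801 ≈ 4.7554e-6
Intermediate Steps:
c = 229380 (c = 5*45876 = 229380)
m(f) = -113*f + 2147/(2*f) (m(f) = ((56 - 75)/(f + f) + f)*(-27 - 86) = (-19*1/(2*f) + f)*(-113) = (-19/(2*f) + f)*(-113) = (f - 19/(2*f))*(-113) = -113*f + 2147/(2*f))
1/(m(169) + c) = 1/((-113*169 + (2147/2)/169) + 229380) = 1/((-19097 + (2147/2)*(1/169)) + 229380) = 1/((-19097 + 2147/338) + 229380) = 1/(-6452639/338 + 229380) = 1/(71077801/338) = 338/71077801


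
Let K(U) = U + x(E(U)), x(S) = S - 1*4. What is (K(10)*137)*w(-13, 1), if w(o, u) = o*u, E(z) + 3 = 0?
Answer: -5343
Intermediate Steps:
E(z) = -3 (E(z) = -3 + 0 = -3)
x(S) = -4 + S (x(S) = S - 4 = -4 + S)
K(U) = -7 + U (K(U) = U + (-4 - 3) = U - 7 = -7 + U)
(K(10)*137)*w(-13, 1) = ((-7 + 10)*137)*(-13*1) = (3*137)*(-13) = 411*(-13) = -5343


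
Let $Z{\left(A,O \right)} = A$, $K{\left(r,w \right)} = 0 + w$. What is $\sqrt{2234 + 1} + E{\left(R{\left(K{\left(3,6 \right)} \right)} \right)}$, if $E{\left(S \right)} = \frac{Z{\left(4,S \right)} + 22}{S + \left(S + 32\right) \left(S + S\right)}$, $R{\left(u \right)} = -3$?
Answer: $- \frac{26}{177} + \sqrt{2235} \approx 47.129$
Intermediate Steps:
$K{\left(r,w \right)} = w$
$E{\left(S \right)} = \frac{26}{S + 2 S \left(32 + S\right)}$ ($E{\left(S \right)} = \frac{4 + 22}{S + \left(S + 32\right) \left(S + S\right)} = \frac{26}{S + \left(32 + S\right) 2 S} = \frac{26}{S + 2 S \left(32 + S\right)}$)
$\sqrt{2234 + 1} + E{\left(R{\left(K{\left(3,6 \right)} \right)} \right)} = \sqrt{2234 + 1} + \frac{26}{\left(-3\right) \left(65 + 2 \left(-3\right)\right)} = \sqrt{2235} + 26 \left(- \frac{1}{3}\right) \frac{1}{65 - 6} = \sqrt{2235} + 26 \left(- \frac{1}{3}\right) \frac{1}{59} = \sqrt{2235} - \frac{26}{177} = - \frac{26}{177} + \sqrt{2235}$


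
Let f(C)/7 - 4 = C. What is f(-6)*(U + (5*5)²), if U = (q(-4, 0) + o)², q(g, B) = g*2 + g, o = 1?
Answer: -10444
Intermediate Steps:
q(g, B) = 3*g (q(g, B) = 2*g + g = 3*g)
f(C) = 28 + 7*C
U = 121 (U = (3*(-4) + 1)² = (-12 + 1)² = (-11)² = 121)
f(-6)*(U + (5*5)²) = (28 + 7*(-6))*(121 + (5*5)²) = (28 - 42)*(121 + 25²) = -14*(121 + 625) = -14*746 = -10444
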